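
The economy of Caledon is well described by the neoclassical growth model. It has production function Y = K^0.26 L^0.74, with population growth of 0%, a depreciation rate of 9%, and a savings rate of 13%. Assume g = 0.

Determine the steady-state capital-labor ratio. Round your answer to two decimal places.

In steady state, investment equals break-even investment: s·k^α = (n + δ)·k.
Dividing both sides by k: k^(1−α) = s / (n + δ).
k^0.74 = 0.13 / (0.000 + 0.090) = 0.13 / 0.090 = 1.4444
k* = 1.4444^(1/0.74) ≈ 1.6436

k* = 1.64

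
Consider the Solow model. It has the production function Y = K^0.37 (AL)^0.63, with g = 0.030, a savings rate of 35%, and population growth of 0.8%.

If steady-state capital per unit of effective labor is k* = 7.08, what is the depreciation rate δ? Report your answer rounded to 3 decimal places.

δ ≈ 0.064

At the steady state, Δk = 0, so s·k^α = (n + g + δ)·k.
So s / (n + g + δ) = (k*)^(1−α) = 7.08^0.63 = 3.4318.
Therefore n + g + δ = s / 3.4318 = 0.35 / 3.4318 = 0.1020, so δ = 0.1020 − 0.038 = 0.0640.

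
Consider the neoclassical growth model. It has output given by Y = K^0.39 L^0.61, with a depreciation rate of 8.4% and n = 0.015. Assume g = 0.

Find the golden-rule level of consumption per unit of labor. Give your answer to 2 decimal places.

c_gold ≈ 1.47

At the golden rule, f'(k) = n + δ, so α·k^(α−1) = n + δ and k_gold = (α/(n + δ))^(1/(1−α)).
k_gold = (0.39/0.099)^(1/0.61) = 3.9394^1.6393 ≈ 9.4643
c_gold = f(k_gold) − (n + δ)·k_gold = 2.4026 − 0.099×9.4643 ≈ 1.4656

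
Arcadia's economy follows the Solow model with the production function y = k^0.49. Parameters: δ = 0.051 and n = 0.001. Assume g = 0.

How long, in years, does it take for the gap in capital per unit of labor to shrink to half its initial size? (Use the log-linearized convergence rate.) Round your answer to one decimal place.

Near the steady state the convergence rate is λ = (1 − α)(n + δ).
λ = (1 − 0.49) × 0.052 = 0.51 × 0.052 = 0.02652
Half-life = ln 2 / λ = 0.6931 / 0.02652 ≈ 26.13 years

about 26.1 years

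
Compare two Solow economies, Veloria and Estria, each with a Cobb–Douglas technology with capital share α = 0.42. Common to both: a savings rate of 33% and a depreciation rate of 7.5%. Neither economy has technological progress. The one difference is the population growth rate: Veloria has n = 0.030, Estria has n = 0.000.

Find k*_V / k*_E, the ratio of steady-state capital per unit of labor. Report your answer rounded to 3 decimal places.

k*_V / k*_E ≈ 0.560

Steady-state k* = [s/(n + δ)]^(1/(1−α)), so the ratio is [ (s_V/(n + δ)_V) / (s_E/(n + δ)_E) ]^1.7241.
s_V/(n + δ)_V = 0.33/0.105 = 3.1429; s_E/(n + δ)_E = 0.33/0.075 = 4.4000.
Ratio = (3.1429/4.4000)^1.7241 = 0.7143^1.7241 ≈ 0.5599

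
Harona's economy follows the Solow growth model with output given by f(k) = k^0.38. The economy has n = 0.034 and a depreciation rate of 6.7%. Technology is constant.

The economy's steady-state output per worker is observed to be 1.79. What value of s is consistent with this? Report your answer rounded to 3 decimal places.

In steady state, investment equals break-even investment: s·k^α = (n + δ)·k.
Since y* = [s/(n + δ)]^(α/(1−α)), we have s/(n + δ) = (y*)^((1−α)/α) = 1.79^1.6316 = 2.5856.
Therefore s = 2.5856 × (n + δ) = 2.5856 × 0.101 = 0.2611.

s ≈ 0.261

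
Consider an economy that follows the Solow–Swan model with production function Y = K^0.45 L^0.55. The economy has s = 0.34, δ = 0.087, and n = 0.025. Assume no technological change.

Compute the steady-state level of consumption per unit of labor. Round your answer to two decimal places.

In steady state, investment equals break-even investment: s·k^α = (n + δ)·k.
Rearranging, k^(1−α) = s / (n + δ).
k^0.55 = 0.34 / (0.025 + 0.087) = 0.34 / 0.112 = 3.0357
k* = 3.0357^(1/0.55) ≈ 7.5307
y* = (k*)^α = 7.5307^0.45 ≈ 2.4807
c* = (1 − s)·y* = (1 − 0.34) × 2.4807 ≈ 1.6373

c* = 1.64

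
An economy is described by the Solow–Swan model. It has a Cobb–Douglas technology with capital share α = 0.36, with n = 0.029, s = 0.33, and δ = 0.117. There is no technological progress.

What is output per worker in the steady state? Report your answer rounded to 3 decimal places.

At the steady state, Δk = 0, so s·k^α = (n + δ)·k.
Dividing both sides by k: k^(1−α) = s / (n + δ).
k^0.64 = 0.33 / (0.029 + 0.117) = 0.33 / 0.146 = 2.2603
k* = 2.2603^(1/0.64) ≈ 3.5759
y* = (k*)^α = 3.5759^0.36 ≈ 1.5820

y* ≈ 1.582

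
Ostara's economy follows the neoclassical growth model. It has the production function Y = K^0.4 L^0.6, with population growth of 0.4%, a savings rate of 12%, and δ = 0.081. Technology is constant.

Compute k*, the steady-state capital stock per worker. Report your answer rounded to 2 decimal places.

In steady state, investment equals break-even investment: s·k^α = (n + δ)·k.
Dividing both sides by k: k^(1−α) = s / (n + δ).
k^0.6 = 0.12 / (0.004 + 0.081) = 0.12 / 0.085 = 1.4118
k* = 1.4118^(1/0.6) ≈ 1.7767

k* = 1.78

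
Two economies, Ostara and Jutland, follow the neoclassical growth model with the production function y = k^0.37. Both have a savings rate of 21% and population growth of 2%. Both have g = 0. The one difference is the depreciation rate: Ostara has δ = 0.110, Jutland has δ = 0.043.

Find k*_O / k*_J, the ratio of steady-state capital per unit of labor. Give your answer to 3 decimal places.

Steady-state k* = [s/(n + δ)]^(1/(1−α)), so the ratio is [ (s_O/(n + δ)_O) / (s_J/(n + δ)_J) ]^1.5873.
s_O/(n + δ)_O = 0.21/0.130 = 1.6154; s_J/(n + δ)_J = 0.21/0.063 = 3.3333.
Ratio = (1.6154/3.3333)^1.5873 = 0.4846^1.5873 ≈ 0.3167

ratio ≈ 0.317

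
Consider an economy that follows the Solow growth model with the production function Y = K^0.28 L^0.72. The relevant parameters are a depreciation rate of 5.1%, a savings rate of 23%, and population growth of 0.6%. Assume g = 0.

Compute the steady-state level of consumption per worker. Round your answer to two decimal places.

c* ≈ 1.32

Steady state requires s·f(k) = (n + δ)·k, i.e. s·k^α = (n + δ)·k.
Rearranging, k^(1−α) = s / (n + δ).
k^0.72 = 0.23 / (0.006 + 0.051) = 0.23 / 0.057 = 4.0351
k* = 4.0351^(1/0.72) ≈ 6.9417
y* = (k*)^α = 6.9417^0.28 ≈ 1.7203
c* = (1 − s)·y* = (1 − 0.23) × 1.7203 ≈ 1.3246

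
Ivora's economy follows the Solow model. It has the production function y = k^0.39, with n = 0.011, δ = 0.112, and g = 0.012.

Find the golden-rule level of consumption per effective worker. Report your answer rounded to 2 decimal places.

At the golden rule, f'(k) = n + g + δ, so α·k^(α−1) = n + g + δ and k_gold = (α/(n + g + δ))^(1/(1−α)).
k_gold = (0.39/0.135)^(1/0.61) = 2.8889^1.6393 ≈ 5.6922
c_gold = f(k_gold) − (n + g + δ)·k_gold = 1.9704 − 0.135×5.6922 ≈ 1.2020

c_gold ≈ 1.20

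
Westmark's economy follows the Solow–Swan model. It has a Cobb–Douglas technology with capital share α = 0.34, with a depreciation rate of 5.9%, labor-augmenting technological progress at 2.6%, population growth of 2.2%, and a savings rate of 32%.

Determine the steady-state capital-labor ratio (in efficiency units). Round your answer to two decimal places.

In steady state, investment equals break-even investment: s·k^α = (n + g + δ)·k.
Rearranging, k^(1−α) = s / (n + g + δ).
k^0.66 = 0.32 / (0.022 + 0.026 + 0.059) = 0.32 / 0.107 = 2.9907
k* = 2.9907^(1/0.66) ≈ 5.2586

k* = 5.26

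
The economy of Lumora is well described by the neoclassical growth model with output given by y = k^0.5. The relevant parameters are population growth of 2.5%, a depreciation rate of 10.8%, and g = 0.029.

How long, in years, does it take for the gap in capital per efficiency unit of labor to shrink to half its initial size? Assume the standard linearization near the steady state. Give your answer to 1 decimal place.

Near the steady state the convergence rate is λ = (1 − α)(n + g + δ).
λ = (1 − 0.5) × 0.162 = 0.5 × 0.162 = 0.0810
Half-life = ln 2 / λ = 0.6931 / 0.0810 ≈ 8.56 years

t_½ ≈ 8.6 years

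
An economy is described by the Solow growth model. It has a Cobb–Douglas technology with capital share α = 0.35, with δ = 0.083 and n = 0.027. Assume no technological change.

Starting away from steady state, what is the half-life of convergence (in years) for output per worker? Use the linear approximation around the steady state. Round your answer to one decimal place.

t_½ ≈ 9.7 years

Near the steady state the convergence rate is λ = (1 − α)(n + δ).
λ = (1 − 0.35) × 0.110 = 0.65 × 0.110 = 0.0715
Half-life = ln 2 / λ = 0.6931 / 0.0715 ≈ 9.69 years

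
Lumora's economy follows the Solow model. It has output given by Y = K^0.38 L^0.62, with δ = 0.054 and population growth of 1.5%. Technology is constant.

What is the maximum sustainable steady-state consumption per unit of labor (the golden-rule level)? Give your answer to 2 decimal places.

c_gold ≈ 1.76

At the golden rule, f'(k) = n + δ, so α·k^(α−1) = n + δ and k_gold = (α/(n + δ))^(1/(1−α)).
k_gold = (0.38/0.069)^(1/0.62) = 5.5072^1.6129 ≈ 15.6692
c_gold = f(k_gold) − (n + δ)·k_gold = 2.8452 − 0.069×15.6692 ≈ 1.7640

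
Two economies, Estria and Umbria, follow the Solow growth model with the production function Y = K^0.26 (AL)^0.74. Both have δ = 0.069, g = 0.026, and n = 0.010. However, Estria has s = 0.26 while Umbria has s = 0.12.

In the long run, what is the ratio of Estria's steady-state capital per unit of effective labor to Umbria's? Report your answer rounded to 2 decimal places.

k*_E / k*_U ≈ 2.84

Steady-state k* = [s/(n + g + δ)]^(1/(1−α)), so the ratio is [ (s_E/(n + g + δ)_E) / (s_U/(n + g + δ)_U) ]^1.3514.
s_E/(n + g + δ)_E = 0.26/0.105 = 2.4762; s_U/(n + g + δ)_U = 0.12/0.105 = 1.1429.
Ratio = (2.4762/1.1429)^1.3514 = 2.1666^1.3514 ≈ 2.8430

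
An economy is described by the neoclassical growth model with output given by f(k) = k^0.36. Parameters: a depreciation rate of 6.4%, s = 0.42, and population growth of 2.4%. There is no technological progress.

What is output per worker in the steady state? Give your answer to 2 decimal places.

In steady state, investment equals break-even investment: s·k^α = (n + δ)·k.
Rearranging, k^(1−α) = s / (n + δ).
k^0.64 = 0.42 / (0.024 + 0.064) = 0.42 / 0.088 = 4.7727
k* = 4.7727^(1/0.64) ≈ 11.4966
y* = (k*)^α = 11.4966^0.36 ≈ 2.4088

y* ≈ 2.41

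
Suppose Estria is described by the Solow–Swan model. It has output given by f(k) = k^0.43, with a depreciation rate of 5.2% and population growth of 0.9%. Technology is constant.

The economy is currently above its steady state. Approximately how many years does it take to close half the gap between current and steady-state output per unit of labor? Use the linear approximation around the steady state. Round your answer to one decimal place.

t_½ ≈ 19.9 years

Near the steady state the convergence rate is λ = (1 − α)(n + δ).
λ = (1 − 0.43) × 0.061 = 0.57 × 0.061 = 0.03477
Half-life = ln 2 / λ = 0.6931 / 0.03477 ≈ 19.93 years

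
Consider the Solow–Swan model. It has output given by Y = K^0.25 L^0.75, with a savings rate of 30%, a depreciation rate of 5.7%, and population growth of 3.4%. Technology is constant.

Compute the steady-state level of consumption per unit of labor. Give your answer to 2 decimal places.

At the steady state, Δk = 0, so s·k^α = (n + δ)·k.
Rearranging, k^(1−α) = s / (n + δ).
k^0.75 = 0.30 / (0.034 + 0.057) = 0.30 / 0.091 = 3.2967
k* = 3.2967^(1/0.75) ≈ 4.9065
y* = (k*)^α = 4.9065^0.25 ≈ 1.4883
c* = (1 − s)·y* = (1 − 0.30) × 1.4883 ≈ 1.0418

c* = 1.04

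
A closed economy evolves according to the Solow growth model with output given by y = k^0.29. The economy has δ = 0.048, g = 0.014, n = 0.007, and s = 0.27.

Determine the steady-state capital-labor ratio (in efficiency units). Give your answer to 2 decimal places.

k* = 6.83

Steady state requires s·f(k) = (n + g + δ)·k, i.e. s·k^α = (n + g + δ)·k.
Rearranging, k^(1−α) = s / (n + g + δ).
k^0.71 = 0.27 / (0.007 + 0.014 + 0.048) = 0.27 / 0.069 = 3.9130
k* = 3.9130^(1/0.71) ≈ 6.8316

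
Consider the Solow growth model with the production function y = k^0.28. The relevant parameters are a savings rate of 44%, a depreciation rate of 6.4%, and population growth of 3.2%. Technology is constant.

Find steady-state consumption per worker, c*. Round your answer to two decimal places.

In steady state, investment equals break-even investment: s·k^α = (n + δ)·k.
Rearranging, k^(1−α) = s / (n + δ).
k^0.72 = 0.44 / (0.032 + 0.064) = 0.44 / 0.096 = 4.5833
k* = 4.5833^(1/0.72) ≈ 8.2852
y* = (k*)^α = 8.2852^0.28 ≈ 1.8077
c* = (1 − s)·y* = (1 − 0.44) × 1.8077 ≈ 1.0123

c* ≈ 1.01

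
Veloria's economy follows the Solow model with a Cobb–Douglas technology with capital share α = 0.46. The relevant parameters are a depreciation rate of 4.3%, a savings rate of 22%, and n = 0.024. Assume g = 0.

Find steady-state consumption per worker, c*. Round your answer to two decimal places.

In steady state, investment equals break-even investment: s·k^α = (n + δ)·k.
Dividing both sides by k: k^(1−α) = s / (n + δ).
k^0.54 = 0.22 / (0.024 + 0.043) = 0.22 / 0.067 = 3.2836
k* = 3.2836^(1/0.54) ≈ 9.0407
y* = (k*)^α = 9.0407^0.46 ≈ 2.7533
c* = (1 − s)·y* = (1 − 0.22) × 2.7533 ≈ 2.1476

c* = 2.15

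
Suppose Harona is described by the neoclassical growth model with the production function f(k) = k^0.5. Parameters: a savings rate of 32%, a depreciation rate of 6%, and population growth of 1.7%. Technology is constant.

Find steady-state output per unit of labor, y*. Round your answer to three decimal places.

At the steady state, Δk = 0, so s·k^α = (n + δ)·k.
Dividing both sides by k: k^(1−α) = s / (n + δ).
k^0.5 = 0.32 / (0.017 + 0.060) = 0.32 / 0.077 = 4.1558
k* = 4.1558^(1/0.5) ≈ 17.2707
y* = (k*)^α = 17.2707^0.5 ≈ 4.1558

y* = 4.156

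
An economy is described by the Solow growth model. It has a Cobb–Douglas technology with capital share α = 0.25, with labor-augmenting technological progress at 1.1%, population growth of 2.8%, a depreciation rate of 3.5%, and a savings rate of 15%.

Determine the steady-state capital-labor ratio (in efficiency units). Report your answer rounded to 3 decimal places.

k* ≈ 2.565

In steady state, investment equals break-even investment: s·k^α = (n + g + δ)·k.
Rearranging, k^(1−α) = s / (n + g + δ).
k^0.75 = 0.15 / (0.028 + 0.011 + 0.035) = 0.15 / 0.074 = 2.0270
k* = 2.0270^(1/0.75) ≈ 2.5653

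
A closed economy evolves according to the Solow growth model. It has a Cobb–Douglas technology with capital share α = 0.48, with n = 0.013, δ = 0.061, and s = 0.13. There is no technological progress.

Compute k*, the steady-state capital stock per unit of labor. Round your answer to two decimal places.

Steady state requires s·f(k) = (n + δ)·k, i.e. s·k^α = (n + δ)·k.
Dividing both sides by k: k^(1−α) = s / (n + δ).
k^0.52 = 0.13 / (0.013 + 0.061) = 0.13 / 0.074 = 1.7568
k* = 1.7568^(1/0.52) ≈ 2.9554

k* ≈ 2.96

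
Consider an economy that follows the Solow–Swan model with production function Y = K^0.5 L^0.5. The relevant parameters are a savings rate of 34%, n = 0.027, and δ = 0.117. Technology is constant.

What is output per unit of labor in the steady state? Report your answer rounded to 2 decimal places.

Steady state requires s·f(k) = (n + δ)·k, i.e. s·k^α = (n + δ)·k.
Rearranging, k^(1−α) = s / (n + δ).
k^0.5 = 0.34 / (0.027 + 0.117) = 0.34 / 0.144 = 2.3611
k* = 2.3611^(1/0.5) ≈ 5.5748
y* = (k*)^α = 5.5748^0.5 ≈ 2.3611

y* ≈ 2.36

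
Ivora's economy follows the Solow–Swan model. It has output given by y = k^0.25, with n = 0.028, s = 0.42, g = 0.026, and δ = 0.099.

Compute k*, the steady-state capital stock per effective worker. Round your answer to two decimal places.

Steady state requires s·f(k) = (n + g + δ)·k, i.e. s·k^α = (n + g + δ)·k.
Dividing both sides by k: k^(1−α) = s / (n + g + δ).
k^0.75 = 0.42 / (0.028 + 0.026 + 0.099) = 0.42 / 0.153 = 2.7451
k* = 2.7451^(1/0.75) ≈ 3.8437

k* = 3.84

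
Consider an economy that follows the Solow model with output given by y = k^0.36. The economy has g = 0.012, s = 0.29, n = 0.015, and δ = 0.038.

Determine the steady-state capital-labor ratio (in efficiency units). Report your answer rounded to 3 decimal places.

k* = 10.347

In steady state, investment equals break-even investment: s·k^α = (n + g + δ)·k.
Rearranging, k^(1−α) = s / (n + g + δ).
k^0.64 = 0.29 / (0.015 + 0.012 + 0.038) = 0.29 / 0.065 = 4.4615
k* = 4.4615^(1/0.64) ≈ 10.3470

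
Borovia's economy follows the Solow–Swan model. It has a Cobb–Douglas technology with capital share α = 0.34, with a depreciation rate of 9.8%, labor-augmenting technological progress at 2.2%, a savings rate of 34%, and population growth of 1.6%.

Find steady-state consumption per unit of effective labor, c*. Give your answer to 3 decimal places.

c* ≈ 1.058

Steady state requires s·f(k) = (n + g + δ)·k, i.e. s·k^α = (n + g + δ)·k.
Rearranging, k^(1−α) = s / (n + g + δ).
k^0.66 = 0.34 / (0.016 + 0.022 + 0.098) = 0.34 / 0.136 = 2.5000
k* = 2.5000^(1/0.66) ≈ 4.0081
y* = (k*)^α = 4.0081^0.34 ≈ 1.6032
c* = (1 − s)·y* = (1 − 0.34) × 1.6032 ≈ 1.0581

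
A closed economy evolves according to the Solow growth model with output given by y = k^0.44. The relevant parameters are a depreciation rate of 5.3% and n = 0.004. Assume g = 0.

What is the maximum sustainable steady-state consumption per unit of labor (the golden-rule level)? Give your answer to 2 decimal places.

c_gold ≈ 2.79

At the golden rule, f'(k) = n + δ, so α·k^(α−1) = n + δ and k_gold = (α/(n + δ))^(1/(1−α)).
k_gold = (0.44/0.057)^(1/0.56) = 7.7193^1.7857 ≈ 38.4546
c_gold = f(k_gold) − (n + δ)·k_gold = 4.9817 − 0.057×38.4546 ≈ 2.7898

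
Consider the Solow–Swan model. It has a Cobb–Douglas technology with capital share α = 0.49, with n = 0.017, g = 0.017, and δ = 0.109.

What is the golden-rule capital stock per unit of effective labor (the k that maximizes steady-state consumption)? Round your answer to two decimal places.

k_gold ≈ 11.19

The golden rule sets f'(k) = n + g + δ, i.e. α·k^(α−1) = n + g + δ.
So k^(1−α) = α / (n + g + δ) = 0.49 / 0.143 = 3.4266.
k_gold = 3.4266^(1/0.51) ≈ 11.1880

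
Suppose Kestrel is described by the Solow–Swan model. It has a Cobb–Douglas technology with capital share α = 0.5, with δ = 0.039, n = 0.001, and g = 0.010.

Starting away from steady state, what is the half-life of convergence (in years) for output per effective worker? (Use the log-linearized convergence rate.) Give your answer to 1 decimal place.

half-life ≈ 27.7 years

Near the steady state the convergence rate is λ = (1 − α)(n + g + δ).
λ = (1 − 0.5) × 0.050 = 0.5 × 0.050 = 0.0250
Half-life = ln 2 / λ = 0.6931 / 0.0250 ≈ 27.72 years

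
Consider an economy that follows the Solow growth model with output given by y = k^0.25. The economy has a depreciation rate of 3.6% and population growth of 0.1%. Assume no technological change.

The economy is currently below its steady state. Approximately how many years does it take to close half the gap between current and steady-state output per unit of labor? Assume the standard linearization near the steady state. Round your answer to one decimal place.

about 25.0 years

Near the steady state the convergence rate is λ = (1 − α)(n + δ).
λ = (1 − 0.25) × 0.037 = 0.75 × 0.037 = 0.02775
Half-life = ln 2 / λ = 0.6931 / 0.02775 ≈ 24.98 years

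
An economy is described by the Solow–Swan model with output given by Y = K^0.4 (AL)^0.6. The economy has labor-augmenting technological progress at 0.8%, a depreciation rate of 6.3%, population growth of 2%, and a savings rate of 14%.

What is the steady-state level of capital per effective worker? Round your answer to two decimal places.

k* ≈ 2.05

In steady state, investment equals break-even investment: s·k^α = (n + g + δ)·k.
Rearranging, k^(1−α) = s / (n + g + δ).
k^0.6 = 0.14 / (0.020 + 0.008 + 0.063) = 0.14 / 0.091 = 1.5385
k* = 1.5385^(1/0.6) ≈ 2.0504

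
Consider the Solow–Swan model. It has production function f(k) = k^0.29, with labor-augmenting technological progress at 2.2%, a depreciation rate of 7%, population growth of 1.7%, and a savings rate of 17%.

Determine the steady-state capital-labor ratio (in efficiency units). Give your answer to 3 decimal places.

In steady state, investment equals break-even investment: s·k^α = (n + g + δ)·k.
Dividing both sides by k: k^(1−α) = s / (n + g + δ).
k^0.71 = 0.17 / (0.017 + 0.022 + 0.070) = 0.17 / 0.109 = 1.5596
k* = 1.5596^(1/0.71) ≈ 1.8700

k* = 1.870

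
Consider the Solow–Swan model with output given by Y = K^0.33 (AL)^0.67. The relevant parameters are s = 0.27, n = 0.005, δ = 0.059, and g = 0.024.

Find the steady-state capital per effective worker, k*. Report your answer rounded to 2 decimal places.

In steady state, investment equals break-even investment: s·k^α = (n + g + δ)·k.
Rearranging, k^(1−α) = s / (n + g + δ).
k^0.67 = 0.27 / (0.005 + 0.024 + 0.059) = 0.27 / 0.088 = 3.0682
k* = 3.0682^(1/0.67) ≈ 5.3296

k* = 5.33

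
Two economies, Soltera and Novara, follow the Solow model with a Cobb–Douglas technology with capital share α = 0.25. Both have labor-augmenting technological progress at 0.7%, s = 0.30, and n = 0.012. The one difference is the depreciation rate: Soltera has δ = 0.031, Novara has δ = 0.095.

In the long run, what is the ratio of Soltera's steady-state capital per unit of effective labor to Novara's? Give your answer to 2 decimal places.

Steady-state k* = [s/(n + g + δ)]^(1/(1−α)), so the ratio is [ (s_S/(n + g + δ)_S) / (s_N/(n + g + δ)_N) ]^1.3333.
s_S/(n + g + δ)_S = 0.30/0.050 = 6.0000; s_N/(n + g + δ)_N = 0.30/0.114 = 2.6316.
Ratio = (6.0000/2.6316)^1.3333 = 2.2800^1.3333 ≈ 3.0008

ratio ≈ 3.00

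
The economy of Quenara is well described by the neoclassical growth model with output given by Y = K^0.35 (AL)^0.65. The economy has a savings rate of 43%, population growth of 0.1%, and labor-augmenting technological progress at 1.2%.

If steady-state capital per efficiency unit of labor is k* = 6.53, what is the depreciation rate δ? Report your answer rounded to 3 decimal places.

Steady state requires s·f(k) = (n + g + δ)·k, i.e. s·k^α = (n + g + δ)·k.
So s / (n + g + δ) = (k*)^(1−α) = 6.53^0.65 = 3.3861.
Therefore n + g + δ = s / 3.3861 = 0.43 / 3.3861 = 0.1270, so δ = 0.1270 − 0.013 = 0.1140.

δ ≈ 0.114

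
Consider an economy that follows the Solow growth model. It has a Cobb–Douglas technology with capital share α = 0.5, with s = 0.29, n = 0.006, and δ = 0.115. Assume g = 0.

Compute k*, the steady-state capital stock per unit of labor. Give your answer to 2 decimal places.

k* = 5.74

In steady state, investment equals break-even investment: s·k^α = (n + δ)·k.
Rearranging, k^(1−α) = s / (n + δ).
k^0.5 = 0.29 / (0.006 + 0.115) = 0.29 / 0.121 = 2.3967
k* = 2.3967^(1/0.5) ≈ 5.7442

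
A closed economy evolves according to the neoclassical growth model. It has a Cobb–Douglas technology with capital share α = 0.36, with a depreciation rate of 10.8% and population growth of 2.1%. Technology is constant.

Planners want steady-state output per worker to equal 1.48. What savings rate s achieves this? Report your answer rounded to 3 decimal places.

s ≈ 0.259

At the steady state, Δk = 0, so s·k^α = (n + δ)·k.
Since y* = [s/(n + δ)]^(α/(1−α)), we have s/(n + δ) = (y*)^((1−α)/α) = 1.48^1.7778 = 2.0077.
Therefore s = 2.0077 × (n + δ) = 2.0077 × 0.129 = 0.2590.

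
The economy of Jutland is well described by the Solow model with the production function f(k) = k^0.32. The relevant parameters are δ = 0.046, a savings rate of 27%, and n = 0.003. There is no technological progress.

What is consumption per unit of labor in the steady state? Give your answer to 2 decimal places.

c* ≈ 1.63

Steady state requires s·f(k) = (n + δ)·k, i.e. s·k^α = (n + δ)·k.
Dividing both sides by k: k^(1−α) = s / (n + δ).
k^0.68 = 0.27 / (0.003 + 0.046) = 0.27 / 0.049 = 5.5102
k* = 5.5102^(1/0.68) ≈ 12.3013
y* = (k*)^α = 12.3013^0.32 ≈ 2.2325
c* = (1 − s)·y* = (1 − 0.27) × 2.2325 ≈ 1.6297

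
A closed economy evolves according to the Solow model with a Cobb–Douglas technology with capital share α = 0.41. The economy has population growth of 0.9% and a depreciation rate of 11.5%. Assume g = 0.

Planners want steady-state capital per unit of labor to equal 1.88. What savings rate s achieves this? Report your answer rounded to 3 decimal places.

At the steady state, Δk = 0, so s·k^α = (n + δ)·k.
So s / (n + δ) = (k*)^(1−α) = 1.88^0.59 = 1.4513.
Therefore s = 1.4513 × (n + δ) = 1.4513 × 0.124 = 0.1800.

s ≈ 0.180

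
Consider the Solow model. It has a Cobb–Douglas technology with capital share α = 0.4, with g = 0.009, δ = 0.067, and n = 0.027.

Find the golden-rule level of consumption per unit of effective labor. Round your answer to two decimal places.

At the golden rule, f'(k) = n + g + δ, so α·k^(α−1) = n + g + δ and k_gold = (α/(n + g + δ))^(1/(1−α)).
k_gold = (0.4/0.103)^(1/0.6) = 3.8835^1.6667 ≈ 9.5953
c_gold = f(k_gold) − (n + g + δ)·k_gold = 2.4707 − 0.103×9.5953 ≈ 1.4824

c_gold ≈ 1.48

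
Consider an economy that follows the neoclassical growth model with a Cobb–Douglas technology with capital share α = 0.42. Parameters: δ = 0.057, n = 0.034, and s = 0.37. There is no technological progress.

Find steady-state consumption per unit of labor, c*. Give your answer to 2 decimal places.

Steady state requires s·f(k) = (n + δ)·k, i.e. s·k^α = (n + δ)·k.
Rearranging, k^(1−α) = s / (n + δ).
k^0.58 = 0.37 / (0.034 + 0.057) = 0.37 / 0.091 = 4.0659
k* = 4.0659^(1/0.58) ≈ 11.2272
y* = (k*)^α = 11.2272^0.42 ≈ 2.7613
c* = (1 − s)·y* = (1 − 0.37) × 2.7613 ≈ 1.7396

c* = 1.74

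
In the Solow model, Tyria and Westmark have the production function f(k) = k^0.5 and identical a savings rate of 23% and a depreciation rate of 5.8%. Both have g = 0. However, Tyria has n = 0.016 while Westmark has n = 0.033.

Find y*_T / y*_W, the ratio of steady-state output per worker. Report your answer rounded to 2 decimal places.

ratio ≈ 1.23

Steady-state y* = [s/(n + δ)]^(α/(1−α)), so the ratio is [ (s_T/(n + δ)_T) / (s_W/(n + δ)_W) ]^1.
s_T/(n + δ)_T = 0.23/0.074 = 3.1081; s_W/(n + δ)_W = 0.23/0.091 = 2.5275.
Ratio = (3.1081/2.5275)^1 = 1.2297^1 ≈ 1.2297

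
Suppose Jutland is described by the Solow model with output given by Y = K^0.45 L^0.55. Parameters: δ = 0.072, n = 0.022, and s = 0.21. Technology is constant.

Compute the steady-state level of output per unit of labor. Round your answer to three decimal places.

y* = 1.930

At the steady state, Δk = 0, so s·k^α = (n + δ)·k.
Rearranging, k^(1−α) = s / (n + δ).
k^0.55 = 0.21 / (0.022 + 0.072) = 0.21 / 0.094 = 2.2340
k* = 2.2340^(1/0.55) ≈ 4.3122
y* = (k*)^α = 4.3122^0.45 ≈ 1.9303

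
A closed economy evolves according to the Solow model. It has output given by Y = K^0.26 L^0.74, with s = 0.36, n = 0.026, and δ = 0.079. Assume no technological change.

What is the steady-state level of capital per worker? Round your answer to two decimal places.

k* ≈ 5.29

In steady state, investment equals break-even investment: s·k^α = (n + δ)·k.
Dividing both sides by k: k^(1−α) = s / (n + δ).
k^0.74 = 0.36 / (0.026 + 0.079) = 0.36 / 0.105 = 3.4286
k* = 3.4286^(1/0.74) ≈ 5.2860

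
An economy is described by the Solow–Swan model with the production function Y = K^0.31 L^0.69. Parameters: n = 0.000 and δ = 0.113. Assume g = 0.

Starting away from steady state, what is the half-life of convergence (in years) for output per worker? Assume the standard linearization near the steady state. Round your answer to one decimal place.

t_½ ≈ 8.9 years

Near the steady state the convergence rate is λ = (1 − α)(n + δ).
λ = (1 − 0.31) × 0.113 = 0.69 × 0.113 = 0.07797
Half-life = ln 2 / λ = 0.6931 / 0.07797 ≈ 8.89 years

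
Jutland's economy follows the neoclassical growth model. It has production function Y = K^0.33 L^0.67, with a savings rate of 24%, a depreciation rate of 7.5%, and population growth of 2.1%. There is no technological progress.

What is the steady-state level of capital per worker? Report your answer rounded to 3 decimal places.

Steady state requires s·f(k) = (n + δ)·k, i.e. s·k^α = (n + δ)·k.
Rearranging, k^(1−α) = s / (n + δ).
k^0.67 = 0.24 / (0.021 + 0.075) = 0.24 / 0.096 = 2.5000
k* = 2.5000^(1/0.67) ≈ 3.9259

k* ≈ 3.926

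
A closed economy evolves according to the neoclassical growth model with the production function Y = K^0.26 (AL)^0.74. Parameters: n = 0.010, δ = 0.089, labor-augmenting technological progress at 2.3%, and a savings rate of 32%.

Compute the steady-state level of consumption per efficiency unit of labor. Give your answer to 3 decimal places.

c* ≈ 0.954

At the steady state, Δk = 0, so s·k^α = (n + g + δ)·k.
Dividing both sides by k: k^(1−α) = s / (n + g + δ).
k^0.74 = 0.32 / (0.010 + 0.023 + 0.089) = 0.32 / 0.122 = 2.6230
k* = 2.6230^(1/0.74) ≈ 3.6808
y* = (k*)^α = 3.6808^0.26 ≈ 1.4033
c* = (1 − s)·y* = (1 − 0.32) × 1.4033 ≈ 0.9542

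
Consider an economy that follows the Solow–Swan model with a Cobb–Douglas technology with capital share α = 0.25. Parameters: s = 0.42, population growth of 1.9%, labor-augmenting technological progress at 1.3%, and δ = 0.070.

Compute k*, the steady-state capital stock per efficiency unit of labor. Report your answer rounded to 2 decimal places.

k* = 6.60

In steady state, investment equals break-even investment: s·k^α = (n + g + δ)·k.
Dividing both sides by k: k^(1−α) = s / (n + g + δ).
k^0.75 = 0.42 / (0.019 + 0.013 + 0.070) = 0.42 / 0.102 = 4.1176
k* = 4.1176^(1/0.75) ≈ 6.5997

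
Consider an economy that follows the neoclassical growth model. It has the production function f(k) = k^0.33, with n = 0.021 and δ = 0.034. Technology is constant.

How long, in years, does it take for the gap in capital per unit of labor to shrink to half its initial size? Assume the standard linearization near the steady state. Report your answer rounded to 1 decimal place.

Near the steady state the convergence rate is λ = (1 − α)(n + δ).
λ = (1 − 0.33) × 0.055 = 0.67 × 0.055 = 0.03685
Half-life = ln 2 / λ = 0.6931 / 0.03685 ≈ 18.81 years

t_½ ≈ 18.8 years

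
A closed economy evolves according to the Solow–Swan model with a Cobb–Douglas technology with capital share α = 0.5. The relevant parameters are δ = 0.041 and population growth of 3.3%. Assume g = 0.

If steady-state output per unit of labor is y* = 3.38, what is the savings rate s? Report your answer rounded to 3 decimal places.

s ≈ 0.250

At the steady state, Δk = 0, so s·k^α = (n + δ)·k.
Since y* = [s/(n + δ)]^(α/(1−α)), we have s/(n + δ) = (y*)^((1−α)/α) = 3.38^1 = 3.3800.
Therefore s = 3.3800 × (n + δ) = 3.3800 × 0.074 = 0.2501.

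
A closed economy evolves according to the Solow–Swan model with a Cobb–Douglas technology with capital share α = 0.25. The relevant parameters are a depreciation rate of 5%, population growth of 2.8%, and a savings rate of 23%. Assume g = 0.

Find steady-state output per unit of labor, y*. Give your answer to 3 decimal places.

Steady state requires s·f(k) = (n + δ)·k, i.e. s·k^α = (n + δ)·k.
Rearranging, k^(1−α) = s / (n + δ).
k^0.75 = 0.23 / (0.028 + 0.050) = 0.23 / 0.078 = 2.9487
k* = 2.9487^(1/0.75) ≈ 4.2284
y* = (k*)^α = 4.2284^0.25 ≈ 1.4340

y* ≈ 1.434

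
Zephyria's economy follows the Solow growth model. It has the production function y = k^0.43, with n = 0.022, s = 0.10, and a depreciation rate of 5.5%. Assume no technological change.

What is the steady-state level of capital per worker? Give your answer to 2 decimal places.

k* ≈ 1.58

Steady state requires s·f(k) = (n + δ)·k, i.e. s·k^α = (n + δ)·k.
Dividing both sides by k: k^(1−α) = s / (n + δ).
k^0.57 = 0.10 / (0.022 + 0.055) = 0.10 / 0.077 = 1.2987
k* = 1.2987^(1/0.57) ≈ 1.5818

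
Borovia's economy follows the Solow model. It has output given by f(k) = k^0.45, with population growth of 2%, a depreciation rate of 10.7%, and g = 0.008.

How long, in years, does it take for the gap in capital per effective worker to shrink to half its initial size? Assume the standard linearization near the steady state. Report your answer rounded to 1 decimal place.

Near the steady state the convergence rate is λ = (1 − α)(n + g + δ).
λ = (1 − 0.45) × 0.135 = 0.55 × 0.135 = 0.07425
Half-life = ln 2 / λ = 0.6931 / 0.07425 ≈ 9.33 years

about 9.3 years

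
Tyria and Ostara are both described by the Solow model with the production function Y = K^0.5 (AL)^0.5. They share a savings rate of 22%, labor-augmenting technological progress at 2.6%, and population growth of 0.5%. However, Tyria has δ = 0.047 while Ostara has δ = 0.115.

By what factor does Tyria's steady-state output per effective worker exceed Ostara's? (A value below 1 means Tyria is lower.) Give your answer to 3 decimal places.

y*_T / y*_O ≈ 1.872

Steady-state y* = [s/(n + g + δ)]^(α/(1−α)), so the ratio is [ (s_T/(n + g + δ)_T) / (s_O/(n + g + δ)_O) ]^1.
s_T/(n + g + δ)_T = 0.22/0.078 = 2.8205; s_O/(n + g + δ)_O = 0.22/0.146 = 1.5068.
Ratio = (2.8205/1.5068)^1 = 1.8718^1 ≈ 1.8718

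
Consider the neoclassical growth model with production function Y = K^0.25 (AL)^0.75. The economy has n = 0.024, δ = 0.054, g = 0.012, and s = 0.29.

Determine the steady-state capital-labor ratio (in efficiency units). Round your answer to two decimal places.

k* ≈ 4.76

In steady state, investment equals break-even investment: s·k^α = (n + g + δ)·k.
Dividing both sides by k: k^(1−α) = s / (n + g + δ).
k^0.75 = 0.29 / (0.024 + 0.012 + 0.054) = 0.29 / 0.090 = 3.2222
k* = 3.2222^(1/0.75) ≈ 4.7592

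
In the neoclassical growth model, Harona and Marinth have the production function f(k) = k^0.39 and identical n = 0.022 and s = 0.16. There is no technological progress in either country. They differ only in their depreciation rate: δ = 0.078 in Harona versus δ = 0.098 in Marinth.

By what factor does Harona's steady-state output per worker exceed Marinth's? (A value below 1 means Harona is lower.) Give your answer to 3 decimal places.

Steady-state y* = [s/(n + δ)]^(α/(1−α)), so the ratio is [ (s_H/(n + δ)_H) / (s_M/(n + δ)_M) ]^0.6393.
s_H/(n + δ)_H = 0.16/0.100 = 1.6000; s_M/(n + δ)_M = 0.16/0.120 = 1.3333.
Ratio = (1.6000/1.3333)^0.6393 = 1.2000^0.6393 ≈ 1.1236

ratio ≈ 1.124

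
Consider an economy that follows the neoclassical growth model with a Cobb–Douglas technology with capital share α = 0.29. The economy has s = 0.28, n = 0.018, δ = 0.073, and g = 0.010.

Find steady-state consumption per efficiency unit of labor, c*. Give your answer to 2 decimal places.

Steady state requires s·f(k) = (n + g + δ)·k, i.e. s·k^α = (n + g + δ)·k.
Dividing both sides by k: k^(1−α) = s / (n + g + δ).
k^0.71 = 0.28 / (0.018 + 0.010 + 0.073) = 0.28 / 0.101 = 2.7723
k* = 2.7723^(1/0.71) ≈ 4.2045
y* = (k*)^α = 4.2045^0.29 ≈ 1.5166
c* = (1 − s)·y* = (1 − 0.28) × 1.5166 ≈ 1.0920

c* ≈ 1.09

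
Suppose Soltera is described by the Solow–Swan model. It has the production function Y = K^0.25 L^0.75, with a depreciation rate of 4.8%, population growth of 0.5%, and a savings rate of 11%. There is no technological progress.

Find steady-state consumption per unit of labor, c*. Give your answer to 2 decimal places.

c* = 1.14

In steady state, investment equals break-even investment: s·k^α = (n + δ)·k.
Rearranging, k^(1−α) = s / (n + δ).
k^0.75 = 0.11 / (0.005 + 0.048) = 0.11 / 0.053 = 2.0755
k* = 2.0755^(1/0.75) ≈ 2.6475
y* = (k*)^α = 2.6475^0.25 ≈ 1.2756
c* = (1 − s)·y* = (1 − 0.11) × 1.2756 ≈ 1.1353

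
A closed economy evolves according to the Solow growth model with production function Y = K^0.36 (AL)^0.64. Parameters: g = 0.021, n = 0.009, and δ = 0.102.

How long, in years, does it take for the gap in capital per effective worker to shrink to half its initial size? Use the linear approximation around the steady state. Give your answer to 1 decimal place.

half-life ≈ 8.2 years

Near the steady state the convergence rate is λ = (1 − α)(n + g + δ).
λ = (1 − 0.36) × 0.132 = 0.64 × 0.132 = 0.08448
Half-life = ln 2 / λ = 0.6931 / 0.08448 ≈ 8.20 years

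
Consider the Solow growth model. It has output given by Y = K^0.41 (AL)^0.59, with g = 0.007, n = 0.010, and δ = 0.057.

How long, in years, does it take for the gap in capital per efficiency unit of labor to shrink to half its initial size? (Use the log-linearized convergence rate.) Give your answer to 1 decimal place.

Near the steady state the convergence rate is λ = (1 − α)(n + g + δ).
λ = (1 − 0.41) × 0.074 = 0.59 × 0.074 = 0.04366
Half-life = ln 2 / λ = 0.6931 / 0.04366 ≈ 15.87 years

about 15.9 years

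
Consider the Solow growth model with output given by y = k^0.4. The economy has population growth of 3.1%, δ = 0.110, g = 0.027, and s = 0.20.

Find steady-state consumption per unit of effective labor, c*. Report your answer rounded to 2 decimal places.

c* ≈ 0.90

At the steady state, Δk = 0, so s·k^α = (n + g + δ)·k.
Dividing both sides by k: k^(1−α) = s / (n + g + δ).
k^0.6 = 0.20 / (0.031 + 0.027 + 0.110) = 0.20 / 0.168 = 1.1905
k* = 1.1905^(1/0.6) ≈ 1.3373
y* = (k*)^α = 1.3373^0.4 ≈ 1.1233
c* = (1 − s)·y* = (1 − 0.20) × 1.1233 ≈ 0.8986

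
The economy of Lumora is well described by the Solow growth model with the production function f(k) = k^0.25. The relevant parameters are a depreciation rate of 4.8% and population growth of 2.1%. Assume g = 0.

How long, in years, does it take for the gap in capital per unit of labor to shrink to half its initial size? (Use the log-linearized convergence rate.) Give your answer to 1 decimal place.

Near the steady state the convergence rate is λ = (1 − α)(n + δ).
λ = (1 − 0.25) × 0.069 = 0.75 × 0.069 = 0.05175
Half-life = ln 2 / λ = 0.6931 / 0.05175 ≈ 13.39 years

about 13.4 years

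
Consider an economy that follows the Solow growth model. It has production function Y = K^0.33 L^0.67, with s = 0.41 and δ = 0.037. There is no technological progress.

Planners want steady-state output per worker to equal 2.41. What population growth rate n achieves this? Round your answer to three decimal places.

n ≈ 0.032

Steady state requires s·f(k) = (n + δ)·k, i.e. s·k^α = (n + δ)·k.
Since y* = [s/(n + δ)]^(α/(1−α)), we have s/(n + δ) = (y*)^((1−α)/α) = 2.41^2.0303 = 5.9650.
Therefore n + δ = s / 5.9650 = 0.41 / 5.9650 = 0.0687, so n = 0.0687 − 0.037 = 0.0317.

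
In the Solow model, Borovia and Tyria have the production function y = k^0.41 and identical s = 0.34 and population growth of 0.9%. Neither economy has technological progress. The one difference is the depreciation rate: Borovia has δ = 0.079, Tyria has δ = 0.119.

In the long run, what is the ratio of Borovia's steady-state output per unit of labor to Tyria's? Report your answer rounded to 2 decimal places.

Steady-state y* = [s/(n + δ)]^(α/(1−α)), so the ratio is [ (s_B/(n + δ)_B) / (s_T/(n + δ)_T) ]^0.6949.
s_B/(n + δ)_B = 0.34/0.088 = 3.8636; s_T/(n + δ)_T = 0.34/0.128 = 2.6563.
Ratio = (3.8636/2.6563)^0.6949 = 1.4545^0.6949 ≈ 1.2974

ratio ≈ 1.30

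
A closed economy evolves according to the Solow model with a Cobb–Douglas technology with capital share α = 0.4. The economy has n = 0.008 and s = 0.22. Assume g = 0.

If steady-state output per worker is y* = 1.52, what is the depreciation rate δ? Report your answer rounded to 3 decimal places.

At the steady state, Δk = 0, so s·k^α = (n + δ)·k.
Since y* = [s/(n + δ)]^(α/(1−α)), we have s/(n + δ) = (y*)^((1−α)/α) = 1.52^1.5 = 1.8740.
Therefore n + δ = s / 1.8740 = 0.22 / 1.8740 = 0.1174, so δ = 0.1174 − 0.008 = 0.1094.

δ ≈ 0.109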